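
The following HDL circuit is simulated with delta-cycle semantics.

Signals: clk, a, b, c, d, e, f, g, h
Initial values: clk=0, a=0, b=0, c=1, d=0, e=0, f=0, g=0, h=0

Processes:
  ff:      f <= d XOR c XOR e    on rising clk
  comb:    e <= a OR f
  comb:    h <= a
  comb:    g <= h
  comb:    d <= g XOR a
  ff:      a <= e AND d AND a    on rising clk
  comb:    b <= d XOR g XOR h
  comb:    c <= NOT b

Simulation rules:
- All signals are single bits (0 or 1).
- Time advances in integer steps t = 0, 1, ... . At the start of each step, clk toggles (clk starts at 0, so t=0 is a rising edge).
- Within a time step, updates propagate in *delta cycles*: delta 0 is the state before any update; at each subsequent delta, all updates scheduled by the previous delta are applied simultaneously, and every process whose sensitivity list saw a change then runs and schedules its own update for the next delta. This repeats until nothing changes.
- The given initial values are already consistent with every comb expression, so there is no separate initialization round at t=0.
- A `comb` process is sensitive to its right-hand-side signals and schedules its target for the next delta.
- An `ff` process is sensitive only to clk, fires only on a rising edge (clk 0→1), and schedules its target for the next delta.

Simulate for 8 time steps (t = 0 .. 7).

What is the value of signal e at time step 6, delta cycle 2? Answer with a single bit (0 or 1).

t=0 Δ0: f=0 c=1 e=0 clk=0 d=0 a=0 b=0 h=0 g=0
  Δ1: clk:0→1
  Δ2: f:0→1
  Δ3: e:0→1
  (3Δ to stable)
t=1 Δ0: f=1 c=1 e=1 clk=1 d=0 a=0 b=0 h=0 g=0
  Δ1: clk:1→0
  (1Δ to stable)
t=2 Δ0: f=1 c=1 e=1 clk=0 d=0 a=0 b=0 h=0 g=0
  Δ1: clk:0→1
  Δ2: f:1→0
  Δ3: e:1→0
  (3Δ to stable)
t=3 Δ0: f=0 c=1 e=0 clk=1 d=0 a=0 b=0 h=0 g=0
  Δ1: clk:1→0
  (1Δ to stable)
t=4 Δ0: f=0 c=1 e=0 clk=0 d=0 a=0 b=0 h=0 g=0
  Δ1: clk:0→1
  Δ2: f:0→1
  Δ3: e:0→1
  (3Δ to stable)
t=5 Δ0: f=1 c=1 e=1 clk=1 d=0 a=0 b=0 h=0 g=0
  Δ1: clk:1→0
  (1Δ to stable)
t=6 Δ0: f=1 c=1 e=1 clk=0 d=0 a=0 b=0 h=0 g=0
  Δ1: clk:0→1
  Δ2: f:1→0
  Δ3: e:1→0
  (3Δ to stable)
t=7 Δ0: f=0 c=1 e=0 clk=1 d=0 a=0 b=0 h=0 g=0
  Δ1: clk:1→0
  (1Δ to stable)

1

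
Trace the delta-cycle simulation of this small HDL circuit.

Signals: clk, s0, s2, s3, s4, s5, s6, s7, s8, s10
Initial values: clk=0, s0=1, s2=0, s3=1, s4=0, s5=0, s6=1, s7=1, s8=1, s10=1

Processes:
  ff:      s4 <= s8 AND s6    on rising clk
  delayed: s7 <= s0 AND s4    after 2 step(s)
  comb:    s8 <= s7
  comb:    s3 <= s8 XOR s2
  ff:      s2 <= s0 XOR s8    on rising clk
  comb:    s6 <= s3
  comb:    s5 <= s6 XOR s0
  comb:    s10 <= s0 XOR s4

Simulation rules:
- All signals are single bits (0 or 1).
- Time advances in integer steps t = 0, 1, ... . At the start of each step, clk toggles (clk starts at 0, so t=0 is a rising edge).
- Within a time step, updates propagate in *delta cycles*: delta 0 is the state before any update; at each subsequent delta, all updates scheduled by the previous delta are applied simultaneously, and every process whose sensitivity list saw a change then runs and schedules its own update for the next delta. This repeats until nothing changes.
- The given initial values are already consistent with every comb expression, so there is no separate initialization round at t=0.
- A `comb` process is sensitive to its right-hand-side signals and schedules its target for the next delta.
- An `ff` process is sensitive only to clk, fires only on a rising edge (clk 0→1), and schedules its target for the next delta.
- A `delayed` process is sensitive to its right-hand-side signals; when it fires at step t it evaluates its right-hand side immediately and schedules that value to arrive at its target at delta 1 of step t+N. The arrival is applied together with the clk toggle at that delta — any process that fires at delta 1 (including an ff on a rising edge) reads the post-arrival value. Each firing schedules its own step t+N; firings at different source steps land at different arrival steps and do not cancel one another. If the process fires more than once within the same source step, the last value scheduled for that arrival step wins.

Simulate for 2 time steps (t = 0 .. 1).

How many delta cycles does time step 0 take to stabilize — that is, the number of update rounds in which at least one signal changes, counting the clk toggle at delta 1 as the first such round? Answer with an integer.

t0.Δ0 s7=1 s0=1 s2=0 s10=1 s4=0 s5=0 clk=0 s8=1 s6=1 s3=1
t0.Δ1 s7=1 s0=1 s2=0 s10=1 s4=0 s5=0 clk=1 s8=1 s6=1 s3=1
t0.Δ2 s7=1 s0=1 s2=0 s10=1 s4=1 s5=0 clk=1 s8=1 s6=1 s3=1
t0.Δ3 s7=1 s0=1 s2=0 s10=0 s4=1 s5=0 clk=1 s8=1 s6=1 s3=1
t1.Δ0 s7=1 s0=1 s2=0 s10=0 s4=1 s5=0 clk=1 s8=1 s6=1 s3=1
t1.Δ1 s7=1 s0=1 s2=0 s10=0 s4=1 s5=0 clk=0 s8=1 s6=1 s3=1

3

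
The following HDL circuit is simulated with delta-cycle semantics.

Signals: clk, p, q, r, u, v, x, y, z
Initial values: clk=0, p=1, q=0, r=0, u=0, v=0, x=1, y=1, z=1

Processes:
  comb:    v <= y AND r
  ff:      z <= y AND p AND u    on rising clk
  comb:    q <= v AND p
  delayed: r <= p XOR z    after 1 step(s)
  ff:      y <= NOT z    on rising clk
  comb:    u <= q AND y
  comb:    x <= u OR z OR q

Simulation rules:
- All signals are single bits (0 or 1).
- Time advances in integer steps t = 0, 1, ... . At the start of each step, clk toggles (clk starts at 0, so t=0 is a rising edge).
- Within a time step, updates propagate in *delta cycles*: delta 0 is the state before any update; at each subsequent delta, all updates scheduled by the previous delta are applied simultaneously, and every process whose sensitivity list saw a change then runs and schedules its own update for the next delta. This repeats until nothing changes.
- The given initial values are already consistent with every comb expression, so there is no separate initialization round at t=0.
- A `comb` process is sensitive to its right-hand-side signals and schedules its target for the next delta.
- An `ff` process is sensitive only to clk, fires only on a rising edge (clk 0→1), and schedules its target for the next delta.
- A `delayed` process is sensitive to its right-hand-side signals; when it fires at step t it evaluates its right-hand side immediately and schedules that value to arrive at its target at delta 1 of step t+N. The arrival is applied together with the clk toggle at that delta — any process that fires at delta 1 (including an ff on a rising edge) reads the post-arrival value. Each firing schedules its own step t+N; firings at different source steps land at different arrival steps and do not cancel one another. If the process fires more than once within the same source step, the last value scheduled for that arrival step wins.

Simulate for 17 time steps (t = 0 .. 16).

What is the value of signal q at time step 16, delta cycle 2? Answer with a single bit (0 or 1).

t=0 Δ0: r=0 q=0 p=1 z=1 clk=0 y=1 x=1 u=0 v=0
  Δ1: clk:0→1
  Δ2: z:1→0, y:1→0
  Δ3: x:1→0
  (3Δ to stable)
t=1 Δ0: r=0 q=0 p=1 z=0 clk=1 y=0 x=0 u=0 v=0
  Δ1: r:0→1, clk:1→0
  (1Δ to stable)
t=2 Δ0: r=1 q=0 p=1 z=0 clk=0 y=0 x=0 u=0 v=0
  Δ1: clk:0→1
  Δ2: y:0→1
  Δ3: v:0→1
  Δ4: q:0→1
  Δ5: x:0→1, u:0→1
  (5Δ to stable)
t=3 Δ0: r=1 q=1 p=1 z=0 clk=1 y=1 x=1 u=1 v=1
  Δ1: clk:1→0
  (1Δ to stable)
t=4 Δ0: r=1 q=1 p=1 z=0 clk=0 y=1 x=1 u=1 v=1
  Δ1: clk:0→1
  Δ2: z:0→1
  (2Δ to stable)
t=5 Δ0: r=1 q=1 p=1 z=1 clk=1 y=1 x=1 u=1 v=1
  Δ1: r:1→0, clk:1→0
  Δ2: v:1→0
  Δ3: q:1→0
  Δ4: u:1→0
  (4Δ to stable)
t=6 Δ0: r=0 q=0 p=1 z=1 clk=0 y=1 x=1 u=0 v=0
  Δ1: clk:0→1
  Δ2: z:1→0, y:1→0
  Δ3: x:1→0
  (3Δ to stable)
t=7 Δ0: r=0 q=0 p=1 z=0 clk=1 y=0 x=0 u=0 v=0
  Δ1: r:0→1, clk:1→0
  (1Δ to stable)
t=8 Δ0: r=1 q=0 p=1 z=0 clk=0 y=0 x=0 u=0 v=0
  Δ1: clk:0→1
  Δ2: y:0→1
  Δ3: v:0→1
  Δ4: q:0→1
  Δ5: x:0→1, u:0→1
  (5Δ to stable)
t=9 Δ0: r=1 q=1 p=1 z=0 clk=1 y=1 x=1 u=1 v=1
  Δ1: clk:1→0
  (1Δ to stable)
t=10 Δ0: r=1 q=1 p=1 z=0 clk=0 y=1 x=1 u=1 v=1
  Δ1: clk:0→1
  Δ2: z:0→1
  (2Δ to stable)
t=11 Δ0: r=1 q=1 p=1 z=1 clk=1 y=1 x=1 u=1 v=1
  Δ1: r:1→0, clk:1→0
  Δ2: v:1→0
  Δ3: q:1→0
  Δ4: u:1→0
  (4Δ to stable)
t=12 Δ0: r=0 q=0 p=1 z=1 clk=0 y=1 x=1 u=0 v=0
  Δ1: clk:0→1
  Δ2: z:1→0, y:1→0
  Δ3: x:1→0
  (3Δ to stable)
t=13 Δ0: r=0 q=0 p=1 z=0 clk=1 y=0 x=0 u=0 v=0
  Δ1: r:0→1, clk:1→0
  (1Δ to stable)
t=14 Δ0: r=1 q=0 p=1 z=0 clk=0 y=0 x=0 u=0 v=0
  Δ1: clk:0→1
  Δ2: y:0→1
  Δ3: v:0→1
  Δ4: q:0→1
  Δ5: x:0→1, u:0→1
  (5Δ to stable)
t=15 Δ0: r=1 q=1 p=1 z=0 clk=1 y=1 x=1 u=1 v=1
  Δ1: clk:1→0
  (1Δ to stable)
t=16 Δ0: r=1 q=1 p=1 z=0 clk=0 y=1 x=1 u=1 v=1
  Δ1: clk:0→1
  Δ2: z:0→1
  (2Δ to stable)

1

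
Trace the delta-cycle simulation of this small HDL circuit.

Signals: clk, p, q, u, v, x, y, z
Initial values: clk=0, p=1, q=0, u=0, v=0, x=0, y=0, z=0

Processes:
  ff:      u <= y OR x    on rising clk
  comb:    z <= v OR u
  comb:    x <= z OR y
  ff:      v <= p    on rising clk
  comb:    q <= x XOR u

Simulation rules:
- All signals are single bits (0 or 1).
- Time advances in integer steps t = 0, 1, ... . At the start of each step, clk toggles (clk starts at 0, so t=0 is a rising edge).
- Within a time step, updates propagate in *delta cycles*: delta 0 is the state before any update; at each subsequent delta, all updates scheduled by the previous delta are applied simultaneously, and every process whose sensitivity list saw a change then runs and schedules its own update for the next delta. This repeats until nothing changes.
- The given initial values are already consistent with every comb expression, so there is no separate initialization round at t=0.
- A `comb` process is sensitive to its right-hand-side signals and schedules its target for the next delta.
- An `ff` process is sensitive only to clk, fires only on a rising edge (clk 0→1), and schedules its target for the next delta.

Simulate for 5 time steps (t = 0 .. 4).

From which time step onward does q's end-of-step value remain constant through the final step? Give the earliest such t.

t=0 Δ0: x=0 y=0 z=0 q=0 u=0 v=0 p=1 clk=0
  Δ1: clk:0→1
  Δ2: v:0→1
  Δ3: z:0→1
  Δ4: x:0→1
  Δ5: q:0→1
  (5Δ to stable)
t=1 Δ0: x=1 y=0 z=1 q=1 u=0 v=1 p=1 clk=1
  Δ1: clk:1→0
  (1Δ to stable)
t=2 Δ0: x=1 y=0 z=1 q=1 u=0 v=1 p=1 clk=0
  Δ1: clk:0→1
  Δ2: u:0→1
  Δ3: q:1→0
  (3Δ to stable)
t=3 Δ0: x=1 y=0 z=1 q=0 u=1 v=1 p=1 clk=1
  Δ1: clk:1→0
  (1Δ to stable)
t=4 Δ0: x=1 y=0 z=1 q=0 u=1 v=1 p=1 clk=0
  Δ1: clk:0→1
  (1Δ to stable)

2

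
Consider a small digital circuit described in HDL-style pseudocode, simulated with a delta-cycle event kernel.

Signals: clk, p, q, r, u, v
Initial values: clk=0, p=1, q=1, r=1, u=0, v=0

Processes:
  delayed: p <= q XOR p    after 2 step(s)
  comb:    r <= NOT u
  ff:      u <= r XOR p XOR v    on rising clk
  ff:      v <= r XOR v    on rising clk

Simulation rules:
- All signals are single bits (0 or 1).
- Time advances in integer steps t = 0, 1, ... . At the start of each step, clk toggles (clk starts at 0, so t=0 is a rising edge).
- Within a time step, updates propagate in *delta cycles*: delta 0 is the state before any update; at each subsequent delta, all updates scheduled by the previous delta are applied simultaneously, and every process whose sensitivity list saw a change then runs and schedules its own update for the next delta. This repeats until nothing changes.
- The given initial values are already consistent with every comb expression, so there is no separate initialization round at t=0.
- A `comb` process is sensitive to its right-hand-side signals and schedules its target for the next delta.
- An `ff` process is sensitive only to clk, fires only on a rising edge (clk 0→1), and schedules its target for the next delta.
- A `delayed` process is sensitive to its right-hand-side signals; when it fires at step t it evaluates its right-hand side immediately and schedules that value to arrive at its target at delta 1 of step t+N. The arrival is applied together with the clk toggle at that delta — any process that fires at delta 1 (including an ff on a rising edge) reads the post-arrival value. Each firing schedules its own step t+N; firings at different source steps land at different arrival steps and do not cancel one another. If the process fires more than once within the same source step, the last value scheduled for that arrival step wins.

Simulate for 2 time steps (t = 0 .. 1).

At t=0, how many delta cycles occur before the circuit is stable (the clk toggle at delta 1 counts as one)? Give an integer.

2

[bits: v,q,p,clk,r,u]
t=0: Δ0=011010 Δ1=011110 Δ2=111110 | 2Δ
t=1: Δ0=111110 Δ1=111010 | 1Δ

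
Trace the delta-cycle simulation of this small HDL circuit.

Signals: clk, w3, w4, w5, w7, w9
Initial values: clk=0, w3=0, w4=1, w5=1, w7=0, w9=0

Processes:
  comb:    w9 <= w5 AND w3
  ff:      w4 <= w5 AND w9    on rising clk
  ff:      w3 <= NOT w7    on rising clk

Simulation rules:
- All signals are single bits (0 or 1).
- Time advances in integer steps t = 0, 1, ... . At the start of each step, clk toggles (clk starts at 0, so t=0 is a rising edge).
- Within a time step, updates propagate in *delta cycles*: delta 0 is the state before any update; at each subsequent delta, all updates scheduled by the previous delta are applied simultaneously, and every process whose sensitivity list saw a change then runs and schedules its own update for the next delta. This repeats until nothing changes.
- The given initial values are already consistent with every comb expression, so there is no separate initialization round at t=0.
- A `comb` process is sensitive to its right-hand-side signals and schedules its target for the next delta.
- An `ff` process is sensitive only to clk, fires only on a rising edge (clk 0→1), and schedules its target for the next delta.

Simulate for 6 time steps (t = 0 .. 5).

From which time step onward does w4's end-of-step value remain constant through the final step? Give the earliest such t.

t0.Δ0 w7=0 w3=0 w9=0 w5=1 clk=0 w4=1
t0.Δ1 w7=0 w3=0 w9=0 w5=1 clk=1 w4=1
t0.Δ2 w7=0 w3=1 w9=0 w5=1 clk=1 w4=0
t0.Δ3 w7=0 w3=1 w9=1 w5=1 clk=1 w4=0
t1.Δ0 w7=0 w3=1 w9=1 w5=1 clk=1 w4=0
t1.Δ1 w7=0 w3=1 w9=1 w5=1 clk=0 w4=0
t2.Δ0 w7=0 w3=1 w9=1 w5=1 clk=0 w4=0
t2.Δ1 w7=0 w3=1 w9=1 w5=1 clk=1 w4=0
t2.Δ2 w7=0 w3=1 w9=1 w5=1 clk=1 w4=1
t3.Δ0 w7=0 w3=1 w9=1 w5=1 clk=1 w4=1
t3.Δ1 w7=0 w3=1 w9=1 w5=1 clk=0 w4=1
t4.Δ0 w7=0 w3=1 w9=1 w5=1 clk=0 w4=1
t4.Δ1 w7=0 w3=1 w9=1 w5=1 clk=1 w4=1
t5.Δ0 w7=0 w3=1 w9=1 w5=1 clk=1 w4=1
t5.Δ1 w7=0 w3=1 w9=1 w5=1 clk=0 w4=1

2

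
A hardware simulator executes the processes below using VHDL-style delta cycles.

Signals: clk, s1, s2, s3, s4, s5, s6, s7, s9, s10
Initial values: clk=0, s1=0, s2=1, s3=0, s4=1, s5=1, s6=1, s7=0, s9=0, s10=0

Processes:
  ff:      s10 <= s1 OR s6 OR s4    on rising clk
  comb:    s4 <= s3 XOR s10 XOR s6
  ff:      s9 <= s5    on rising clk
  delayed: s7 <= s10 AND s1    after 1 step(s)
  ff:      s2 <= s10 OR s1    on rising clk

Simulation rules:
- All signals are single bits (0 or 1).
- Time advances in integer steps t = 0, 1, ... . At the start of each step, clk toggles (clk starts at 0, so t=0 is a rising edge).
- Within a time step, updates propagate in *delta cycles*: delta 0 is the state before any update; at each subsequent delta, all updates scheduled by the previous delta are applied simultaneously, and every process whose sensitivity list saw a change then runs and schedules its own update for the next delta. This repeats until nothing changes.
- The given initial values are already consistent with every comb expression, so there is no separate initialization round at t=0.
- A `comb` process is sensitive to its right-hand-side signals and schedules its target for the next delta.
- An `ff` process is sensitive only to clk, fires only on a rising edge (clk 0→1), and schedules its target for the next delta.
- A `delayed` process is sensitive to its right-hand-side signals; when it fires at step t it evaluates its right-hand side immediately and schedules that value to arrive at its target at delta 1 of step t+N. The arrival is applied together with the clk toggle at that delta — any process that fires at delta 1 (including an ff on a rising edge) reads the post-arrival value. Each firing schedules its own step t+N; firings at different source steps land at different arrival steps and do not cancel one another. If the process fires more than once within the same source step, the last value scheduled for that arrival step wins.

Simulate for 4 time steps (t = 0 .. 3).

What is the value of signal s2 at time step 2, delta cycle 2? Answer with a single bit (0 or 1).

1

t=0 Δ0: s6=1 s7=0 s10=0 s4=1 s9=0 s2=1 s5=1 clk=0 s1=0 s3=0
  Δ1: clk:0→1
  Δ2: s10:0→1, s9:0→1, s2:1→0
  Δ3: s4:1→0
  (3Δ to stable)
t=1 Δ0: s6=1 s7=0 s10=1 s4=0 s9=1 s2=0 s5=1 clk=1 s1=0 s3=0
  Δ1: clk:1→0
  (1Δ to stable)
t=2 Δ0: s6=1 s7=0 s10=1 s4=0 s9=1 s2=0 s5=1 clk=0 s1=0 s3=0
  Δ1: clk:0→1
  Δ2: s2:0→1
  (2Δ to stable)
t=3 Δ0: s6=1 s7=0 s10=1 s4=0 s9=1 s2=1 s5=1 clk=1 s1=0 s3=0
  Δ1: clk:1→0
  (1Δ to stable)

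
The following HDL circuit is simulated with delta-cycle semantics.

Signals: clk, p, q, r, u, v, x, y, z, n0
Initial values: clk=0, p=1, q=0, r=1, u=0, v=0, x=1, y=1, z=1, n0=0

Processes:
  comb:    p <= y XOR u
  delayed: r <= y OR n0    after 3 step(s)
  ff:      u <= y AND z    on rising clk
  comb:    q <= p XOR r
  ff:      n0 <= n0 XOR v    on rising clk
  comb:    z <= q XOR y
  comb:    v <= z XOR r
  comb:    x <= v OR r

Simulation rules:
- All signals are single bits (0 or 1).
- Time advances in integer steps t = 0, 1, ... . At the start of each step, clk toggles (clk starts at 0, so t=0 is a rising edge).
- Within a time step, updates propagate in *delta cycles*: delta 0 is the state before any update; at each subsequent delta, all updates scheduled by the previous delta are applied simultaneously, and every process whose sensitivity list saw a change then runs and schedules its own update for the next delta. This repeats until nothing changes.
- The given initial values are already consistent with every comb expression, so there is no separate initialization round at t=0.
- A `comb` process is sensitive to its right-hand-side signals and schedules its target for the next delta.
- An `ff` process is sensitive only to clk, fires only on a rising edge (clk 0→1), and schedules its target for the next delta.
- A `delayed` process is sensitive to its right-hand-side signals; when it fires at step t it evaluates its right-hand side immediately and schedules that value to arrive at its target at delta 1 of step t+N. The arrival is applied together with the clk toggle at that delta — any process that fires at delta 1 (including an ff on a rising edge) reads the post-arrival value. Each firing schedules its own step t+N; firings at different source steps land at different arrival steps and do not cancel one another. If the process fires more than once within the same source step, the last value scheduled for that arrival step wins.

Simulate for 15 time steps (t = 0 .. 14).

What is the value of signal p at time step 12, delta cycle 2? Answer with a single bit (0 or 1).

[bits: x,q,n0,r,y,z,clk,u,v,p]
t=0: Δ0=1001110001 Δ1=1001111001 Δ2=1001111101 Δ3=1001111100 Δ4=1101111100 Δ5=1101101100 Δ6=1101101110 | 6Δ
t=1: Δ0=1101101110 Δ1=1101100110 | 1Δ
t=2: Δ0=1101100110 Δ1=1101101110 Δ2=1111101010 Δ3=1111101011 Δ4=1011101011 Δ5=1011111011 Δ6=1011111001 | 6Δ
t=3: Δ0=1011111001 Δ1=1011110001 | 1Δ
t=4: Δ0=1011110001 Δ1=1011111001 Δ2=1011111101 Δ3=1011111100 Δ4=1111111100 Δ5=1111101100 Δ6=1111101110 | 6Δ
t=5: Δ0=1111101110 Δ1=1111100110 | 1Δ
t=6: Δ0=1111100110 Δ1=1111101110 Δ2=1101101010 Δ3=1101101011 Δ4=1001101011 Δ5=1001111011 Δ6=1001111001 | 6Δ
t=7: Δ0=1001111001 Δ1=1001110001 | 1Δ
t=8: Δ0=1001110001 Δ1=1001111001 Δ2=1001111101 Δ3=1001111100 Δ4=1101111100 Δ5=1101101100 Δ6=1101101110 | 6Δ
t=9: Δ0=1101101110 Δ1=1101100110 | 1Δ
t=10: Δ0=1101100110 Δ1=1101101110 Δ2=1111101010 Δ3=1111101011 Δ4=1011101011 Δ5=1011111011 Δ6=1011111001 | 6Δ
t=11: Δ0=1011111001 Δ1=1011110001 | 1Δ
t=12: Δ0=1011110001 Δ1=1011111001 Δ2=1011111101 Δ3=1011111100 Δ4=1111111100 Δ5=1111101100 Δ6=1111101110 | 6Δ
t=13: Δ0=1111101110 Δ1=1111100110 | 1Δ
t=14: Δ0=1111100110 Δ1=1111101110 Δ2=1101101010 Δ3=1101101011 Δ4=1001101011 Δ5=1001111011 Δ6=1001111001 | 6Δ

1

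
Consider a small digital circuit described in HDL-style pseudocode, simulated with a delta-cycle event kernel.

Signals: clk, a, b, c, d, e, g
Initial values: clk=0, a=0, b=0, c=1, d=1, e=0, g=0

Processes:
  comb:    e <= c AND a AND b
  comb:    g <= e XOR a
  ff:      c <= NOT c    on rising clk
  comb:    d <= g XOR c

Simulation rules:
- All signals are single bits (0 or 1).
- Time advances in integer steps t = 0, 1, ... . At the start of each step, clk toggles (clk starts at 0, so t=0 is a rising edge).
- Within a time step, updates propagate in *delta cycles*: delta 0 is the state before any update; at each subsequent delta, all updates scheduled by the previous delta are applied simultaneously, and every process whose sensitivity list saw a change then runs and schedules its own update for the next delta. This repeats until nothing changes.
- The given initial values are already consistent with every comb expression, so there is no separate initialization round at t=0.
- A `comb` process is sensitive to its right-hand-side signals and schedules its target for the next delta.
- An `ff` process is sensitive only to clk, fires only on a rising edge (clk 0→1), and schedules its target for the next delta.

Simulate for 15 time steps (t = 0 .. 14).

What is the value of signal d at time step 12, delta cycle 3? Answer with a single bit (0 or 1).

t=0 Δ0: a=0 g=0 b=0 d=1 clk=0 e=0 c=1
  Δ1: clk:0→1
  Δ2: c:1→0
  Δ3: d:1→0
  (3Δ to stable)
t=1 Δ0: a=0 g=0 b=0 d=0 clk=1 e=0 c=0
  Δ1: clk:1→0
  (1Δ to stable)
t=2 Δ0: a=0 g=0 b=0 d=0 clk=0 e=0 c=0
  Δ1: clk:0→1
  Δ2: c:0→1
  Δ3: d:0→1
  (3Δ to stable)
t=3 Δ0: a=0 g=0 b=0 d=1 clk=1 e=0 c=1
  Δ1: clk:1→0
  (1Δ to stable)
t=4 Δ0: a=0 g=0 b=0 d=1 clk=0 e=0 c=1
  Δ1: clk:0→1
  Δ2: c:1→0
  Δ3: d:1→0
  (3Δ to stable)
t=5 Δ0: a=0 g=0 b=0 d=0 clk=1 e=0 c=0
  Δ1: clk:1→0
  (1Δ to stable)
t=6 Δ0: a=0 g=0 b=0 d=0 clk=0 e=0 c=0
  Δ1: clk:0→1
  Δ2: c:0→1
  Δ3: d:0→1
  (3Δ to stable)
t=7 Δ0: a=0 g=0 b=0 d=1 clk=1 e=0 c=1
  Δ1: clk:1→0
  (1Δ to stable)
t=8 Δ0: a=0 g=0 b=0 d=1 clk=0 e=0 c=1
  Δ1: clk:0→1
  Δ2: c:1→0
  Δ3: d:1→0
  (3Δ to stable)
t=9 Δ0: a=0 g=0 b=0 d=0 clk=1 e=0 c=0
  Δ1: clk:1→0
  (1Δ to stable)
t=10 Δ0: a=0 g=0 b=0 d=0 clk=0 e=0 c=0
  Δ1: clk:0→1
  Δ2: c:0→1
  Δ3: d:0→1
  (3Δ to stable)
t=11 Δ0: a=0 g=0 b=0 d=1 clk=1 e=0 c=1
  Δ1: clk:1→0
  (1Δ to stable)
t=12 Δ0: a=0 g=0 b=0 d=1 clk=0 e=0 c=1
  Δ1: clk:0→1
  Δ2: c:1→0
  Δ3: d:1→0
  (3Δ to stable)
t=13 Δ0: a=0 g=0 b=0 d=0 clk=1 e=0 c=0
  Δ1: clk:1→0
  (1Δ to stable)
t=14 Δ0: a=0 g=0 b=0 d=0 clk=0 e=0 c=0
  Δ1: clk:0→1
  Δ2: c:0→1
  Δ3: d:0→1
  (3Δ to stable)

0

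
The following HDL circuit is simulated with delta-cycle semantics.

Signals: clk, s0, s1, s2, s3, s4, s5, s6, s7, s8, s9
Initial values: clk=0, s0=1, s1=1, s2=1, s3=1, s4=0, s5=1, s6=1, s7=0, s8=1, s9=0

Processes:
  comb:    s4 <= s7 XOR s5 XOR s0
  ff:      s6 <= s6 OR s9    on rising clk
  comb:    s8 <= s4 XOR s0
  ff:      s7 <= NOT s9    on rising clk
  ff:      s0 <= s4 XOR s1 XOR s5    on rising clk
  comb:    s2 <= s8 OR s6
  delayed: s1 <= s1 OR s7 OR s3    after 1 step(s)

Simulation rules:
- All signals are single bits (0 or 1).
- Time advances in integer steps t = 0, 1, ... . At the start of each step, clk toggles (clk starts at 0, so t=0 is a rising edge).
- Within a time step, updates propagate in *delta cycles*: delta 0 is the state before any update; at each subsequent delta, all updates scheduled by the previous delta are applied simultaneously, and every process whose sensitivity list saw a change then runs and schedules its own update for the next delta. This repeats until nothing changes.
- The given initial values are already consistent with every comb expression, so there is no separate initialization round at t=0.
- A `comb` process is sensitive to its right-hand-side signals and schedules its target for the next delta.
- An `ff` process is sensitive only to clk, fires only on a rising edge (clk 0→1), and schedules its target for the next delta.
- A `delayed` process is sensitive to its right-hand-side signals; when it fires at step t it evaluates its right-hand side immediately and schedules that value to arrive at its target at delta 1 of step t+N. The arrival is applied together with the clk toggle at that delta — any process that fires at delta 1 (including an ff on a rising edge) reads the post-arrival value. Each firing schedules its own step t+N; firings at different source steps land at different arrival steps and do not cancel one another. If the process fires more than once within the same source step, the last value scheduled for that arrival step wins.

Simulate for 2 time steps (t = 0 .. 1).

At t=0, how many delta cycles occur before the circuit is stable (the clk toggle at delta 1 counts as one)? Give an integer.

t=0 Δ0: s8=1 s1=1 s5=1 s4=0 clk=0 s9=0 s2=1 s3=1 s6=1 s7=0 s0=1
  Δ1: clk:0→1
  Δ2: s7:0→1, s0:1→0
  Δ3: s8:1→0
  (3Δ to stable)
t=1 Δ0: s8=0 s1=1 s5=1 s4=0 clk=1 s9=0 s2=1 s3=1 s6=1 s7=1 s0=0
  Δ1: clk:1→0
  (1Δ to stable)

3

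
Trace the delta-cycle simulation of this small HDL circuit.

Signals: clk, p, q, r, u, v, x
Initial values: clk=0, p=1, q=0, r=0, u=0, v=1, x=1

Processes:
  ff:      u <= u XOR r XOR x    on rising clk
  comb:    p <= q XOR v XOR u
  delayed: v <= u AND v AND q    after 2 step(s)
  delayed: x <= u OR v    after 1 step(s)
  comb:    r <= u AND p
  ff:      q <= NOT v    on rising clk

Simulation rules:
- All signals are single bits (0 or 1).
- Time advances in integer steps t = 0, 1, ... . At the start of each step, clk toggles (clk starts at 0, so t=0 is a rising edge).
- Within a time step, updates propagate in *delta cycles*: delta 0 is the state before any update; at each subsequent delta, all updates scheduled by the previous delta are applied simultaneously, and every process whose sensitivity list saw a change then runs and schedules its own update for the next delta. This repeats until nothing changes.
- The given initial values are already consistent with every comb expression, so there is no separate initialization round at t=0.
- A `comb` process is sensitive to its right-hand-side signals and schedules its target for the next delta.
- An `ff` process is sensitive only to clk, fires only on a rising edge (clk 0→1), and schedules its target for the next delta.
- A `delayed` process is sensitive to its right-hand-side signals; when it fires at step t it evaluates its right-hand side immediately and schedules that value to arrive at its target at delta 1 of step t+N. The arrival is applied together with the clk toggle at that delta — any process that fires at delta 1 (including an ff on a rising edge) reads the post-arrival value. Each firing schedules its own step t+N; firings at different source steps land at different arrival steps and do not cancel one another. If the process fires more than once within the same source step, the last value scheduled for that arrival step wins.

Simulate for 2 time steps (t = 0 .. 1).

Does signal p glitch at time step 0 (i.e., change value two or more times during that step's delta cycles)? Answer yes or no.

t=0 Δ0: u=0 q=0 p=1 r=0 v=1 clk=0 x=1
  Δ1: clk:0→1
  Δ2: u:0→1
  Δ3: p:1→0, r:0→1
  Δ4: r:1→0
  (4Δ to stable)
t=1 Δ0: u=1 q=0 p=0 r=0 v=1 clk=1 x=1
  Δ1: clk:1→0
  (1Δ to stable)

no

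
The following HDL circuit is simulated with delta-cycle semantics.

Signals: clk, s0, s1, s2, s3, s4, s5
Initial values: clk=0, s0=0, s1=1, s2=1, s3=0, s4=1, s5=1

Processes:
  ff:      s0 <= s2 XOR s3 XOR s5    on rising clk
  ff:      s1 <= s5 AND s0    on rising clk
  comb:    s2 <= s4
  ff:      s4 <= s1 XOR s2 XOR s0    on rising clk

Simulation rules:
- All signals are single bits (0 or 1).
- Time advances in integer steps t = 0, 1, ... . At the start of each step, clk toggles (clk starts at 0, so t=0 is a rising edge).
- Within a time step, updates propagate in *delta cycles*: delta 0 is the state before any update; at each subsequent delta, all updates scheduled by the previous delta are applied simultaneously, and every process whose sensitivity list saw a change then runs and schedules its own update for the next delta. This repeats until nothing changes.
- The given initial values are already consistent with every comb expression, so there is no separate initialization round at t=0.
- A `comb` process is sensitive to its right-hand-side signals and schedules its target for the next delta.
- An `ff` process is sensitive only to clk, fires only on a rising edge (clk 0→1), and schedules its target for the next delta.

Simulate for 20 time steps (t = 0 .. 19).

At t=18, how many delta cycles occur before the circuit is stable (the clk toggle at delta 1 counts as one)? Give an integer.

[bits: s2,clk,s5,s3,s1,s4,s0]
t=0: Δ0=1010110 Δ1=1110110 Δ2=1110000 Δ3=0110000 | 3Δ
t=1: Δ0=0110000 Δ1=0010000 | 1Δ
t=2: Δ0=0010000 Δ1=0110000 Δ2=0110001 | 2Δ
t=3: Δ0=0110001 Δ1=0010001 | 1Δ
t=4: Δ0=0010001 Δ1=0110001 Δ2=0110111 Δ3=1110111 | 3Δ
t=5: Δ0=1110111 Δ1=1010111 | 1Δ
t=6: Δ0=1010111 Δ1=1110111 Δ2=1110110 | 2Δ
t=7: Δ0=1110110 Δ1=1010110 | 1Δ
t=8: Δ0=1010110 Δ1=1110110 Δ2=1110000 Δ3=0110000 | 3Δ
t=9: Δ0=0110000 Δ1=0010000 | 1Δ
t=10: Δ0=0010000 Δ1=0110000 Δ2=0110001 | 2Δ
t=11: Δ0=0110001 Δ1=0010001 | 1Δ
t=12: Δ0=0010001 Δ1=0110001 Δ2=0110111 Δ3=1110111 | 3Δ
t=13: Δ0=1110111 Δ1=1010111 | 1Δ
t=14: Δ0=1010111 Δ1=1110111 Δ2=1110110 | 2Δ
t=15: Δ0=1110110 Δ1=1010110 | 1Δ
t=16: Δ0=1010110 Δ1=1110110 Δ2=1110000 Δ3=0110000 | 3Δ
t=17: Δ0=0110000 Δ1=0010000 | 1Δ
t=18: Δ0=0010000 Δ1=0110000 Δ2=0110001 | 2Δ
t=19: Δ0=0110001 Δ1=0010001 | 1Δ

2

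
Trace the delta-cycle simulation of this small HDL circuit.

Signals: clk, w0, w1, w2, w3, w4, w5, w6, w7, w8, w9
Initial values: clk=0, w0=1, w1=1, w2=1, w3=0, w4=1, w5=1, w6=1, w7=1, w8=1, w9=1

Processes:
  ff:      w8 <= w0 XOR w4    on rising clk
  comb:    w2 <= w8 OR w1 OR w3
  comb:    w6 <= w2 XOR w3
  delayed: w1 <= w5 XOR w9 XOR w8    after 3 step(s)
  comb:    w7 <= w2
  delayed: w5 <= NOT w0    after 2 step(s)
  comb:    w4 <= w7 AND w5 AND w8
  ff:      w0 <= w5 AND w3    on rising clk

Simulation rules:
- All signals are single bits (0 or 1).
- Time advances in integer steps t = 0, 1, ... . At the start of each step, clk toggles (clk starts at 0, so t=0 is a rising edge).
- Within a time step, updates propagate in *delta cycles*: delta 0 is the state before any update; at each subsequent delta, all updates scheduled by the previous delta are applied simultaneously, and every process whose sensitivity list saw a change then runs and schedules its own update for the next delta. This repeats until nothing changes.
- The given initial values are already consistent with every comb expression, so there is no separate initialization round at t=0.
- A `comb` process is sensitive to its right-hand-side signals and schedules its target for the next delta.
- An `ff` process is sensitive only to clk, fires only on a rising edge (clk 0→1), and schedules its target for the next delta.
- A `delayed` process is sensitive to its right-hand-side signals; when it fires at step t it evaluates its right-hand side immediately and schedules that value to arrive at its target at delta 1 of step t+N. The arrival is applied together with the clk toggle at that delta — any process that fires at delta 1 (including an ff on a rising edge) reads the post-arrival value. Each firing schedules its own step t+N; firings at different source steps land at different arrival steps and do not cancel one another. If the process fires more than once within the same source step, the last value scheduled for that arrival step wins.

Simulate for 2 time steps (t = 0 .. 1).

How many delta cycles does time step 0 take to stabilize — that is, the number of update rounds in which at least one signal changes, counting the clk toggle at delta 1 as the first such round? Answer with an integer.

3

t0.Δ0 w4=1 w0=1 w2=1 w1=1 w3=0 w7=1 w6=1 w9=1 w5=1 clk=0 w8=1
t0.Δ1 w4=1 w0=1 w2=1 w1=1 w3=0 w7=1 w6=1 w9=1 w5=1 clk=1 w8=1
t0.Δ2 w4=1 w0=0 w2=1 w1=1 w3=0 w7=1 w6=1 w9=1 w5=1 clk=1 w8=0
t0.Δ3 w4=0 w0=0 w2=1 w1=1 w3=0 w7=1 w6=1 w9=1 w5=1 clk=1 w8=0
t1.Δ0 w4=0 w0=0 w2=1 w1=1 w3=0 w7=1 w6=1 w9=1 w5=1 clk=1 w8=0
t1.Δ1 w4=0 w0=0 w2=1 w1=1 w3=0 w7=1 w6=1 w9=1 w5=1 clk=0 w8=0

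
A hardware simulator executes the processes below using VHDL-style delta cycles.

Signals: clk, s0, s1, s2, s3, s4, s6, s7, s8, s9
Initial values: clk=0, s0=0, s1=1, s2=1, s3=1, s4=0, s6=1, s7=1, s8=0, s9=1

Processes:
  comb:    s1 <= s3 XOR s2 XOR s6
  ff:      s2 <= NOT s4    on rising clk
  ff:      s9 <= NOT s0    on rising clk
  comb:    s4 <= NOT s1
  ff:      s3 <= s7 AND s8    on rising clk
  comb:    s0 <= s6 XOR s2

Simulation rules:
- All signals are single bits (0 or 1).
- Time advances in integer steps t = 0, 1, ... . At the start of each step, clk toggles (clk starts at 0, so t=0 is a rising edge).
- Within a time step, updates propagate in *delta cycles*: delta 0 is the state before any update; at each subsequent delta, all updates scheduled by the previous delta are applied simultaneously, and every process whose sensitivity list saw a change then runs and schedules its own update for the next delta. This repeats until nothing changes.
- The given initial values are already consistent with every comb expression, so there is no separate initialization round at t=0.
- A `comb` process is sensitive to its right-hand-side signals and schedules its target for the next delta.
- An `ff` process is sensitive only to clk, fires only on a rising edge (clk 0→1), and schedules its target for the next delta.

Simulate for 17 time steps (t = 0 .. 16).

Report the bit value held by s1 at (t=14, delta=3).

1

[bits: s8,s4,s3,s2,s6,s0,s1,clk,s7,s9]
t=0: Δ0=0011101011 Δ1=0011101111 Δ2=0001101111 Δ3=0001100111 Δ4=0101100111 | 4Δ
t=1: Δ0=0101100111 Δ1=0101100011 | 1Δ
t=2: Δ0=0101100011 Δ1=0101100111 Δ2=0100100111 Δ3=0100111111 Δ4=0000111111 | 4Δ
t=3: Δ0=0000111111 Δ1=0000111011 | 1Δ
t=4: Δ0=0000111011 Δ1=0000111111 Δ2=0001111110 Δ3=0001100110 Δ4=0101100110 | 4Δ
t=5: Δ0=0101100110 Δ1=0101100010 | 1Δ
t=6: Δ0=0101100010 Δ1=0101100110 Δ2=0100100111 Δ3=0100111111 Δ4=0000111111 | 4Δ
t=7: Δ0=0000111111 Δ1=0000111011 | 1Δ
t=8: Δ0=0000111011 Δ1=0000111111 Δ2=0001111110 Δ3=0001100110 Δ4=0101100110 | 4Δ
t=9: Δ0=0101100110 Δ1=0101100010 | 1Δ
t=10: Δ0=0101100010 Δ1=0101100110 Δ2=0100100111 Δ3=0100111111 Δ4=0000111111 | 4Δ
t=11: Δ0=0000111111 Δ1=0000111011 | 1Δ
t=12: Δ0=0000111011 Δ1=0000111111 Δ2=0001111110 Δ3=0001100110 Δ4=0101100110 | 4Δ
t=13: Δ0=0101100110 Δ1=0101100010 | 1Δ
t=14: Δ0=0101100010 Δ1=0101100110 Δ2=0100100111 Δ3=0100111111 Δ4=0000111111 | 4Δ
t=15: Δ0=0000111111 Δ1=0000111011 | 1Δ
t=16: Δ0=0000111011 Δ1=0000111111 Δ2=0001111110 Δ3=0001100110 Δ4=0101100110 | 4Δ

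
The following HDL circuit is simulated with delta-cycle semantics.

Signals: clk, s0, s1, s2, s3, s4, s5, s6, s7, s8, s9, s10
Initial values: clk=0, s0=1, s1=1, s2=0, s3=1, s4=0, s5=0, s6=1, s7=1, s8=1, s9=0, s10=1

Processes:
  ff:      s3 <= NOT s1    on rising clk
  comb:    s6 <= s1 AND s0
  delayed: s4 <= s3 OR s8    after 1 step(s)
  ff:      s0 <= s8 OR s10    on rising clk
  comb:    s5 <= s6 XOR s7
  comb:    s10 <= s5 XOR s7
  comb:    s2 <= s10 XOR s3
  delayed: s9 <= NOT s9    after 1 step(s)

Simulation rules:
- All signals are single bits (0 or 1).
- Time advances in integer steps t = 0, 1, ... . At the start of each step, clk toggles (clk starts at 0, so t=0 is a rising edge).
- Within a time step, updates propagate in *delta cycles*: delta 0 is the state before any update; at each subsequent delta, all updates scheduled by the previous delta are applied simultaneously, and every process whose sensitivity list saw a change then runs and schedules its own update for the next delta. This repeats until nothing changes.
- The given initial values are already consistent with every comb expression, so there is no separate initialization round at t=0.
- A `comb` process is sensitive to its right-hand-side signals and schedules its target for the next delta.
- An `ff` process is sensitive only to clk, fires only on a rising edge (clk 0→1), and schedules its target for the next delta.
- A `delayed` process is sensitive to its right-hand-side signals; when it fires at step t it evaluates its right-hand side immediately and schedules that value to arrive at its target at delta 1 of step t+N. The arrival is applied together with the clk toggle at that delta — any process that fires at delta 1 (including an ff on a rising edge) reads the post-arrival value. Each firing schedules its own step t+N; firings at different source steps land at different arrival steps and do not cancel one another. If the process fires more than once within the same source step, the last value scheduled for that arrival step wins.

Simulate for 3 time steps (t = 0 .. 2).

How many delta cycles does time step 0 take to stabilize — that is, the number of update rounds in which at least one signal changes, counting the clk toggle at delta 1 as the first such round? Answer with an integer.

3

t=0 Δ0: s4=0 s5=0 s2=0 s3=1 s7=1 s0=1 s6=1 s9=0 s1=1 clk=0 s10=1 s8=1
  Δ1: clk:0→1
  Δ2: s3:1→0
  Δ3: s2:0→1
  (3Δ to stable)
t=1 Δ0: s4=0 s5=0 s2=1 s3=0 s7=1 s0=1 s6=1 s9=0 s1=1 clk=1 s10=1 s8=1
  Δ1: s4:0→1, clk:1→0
  (1Δ to stable)
t=2 Δ0: s4=1 s5=0 s2=1 s3=0 s7=1 s0=1 s6=1 s9=0 s1=1 clk=0 s10=1 s8=1
  Δ1: clk:0→1
  (1Δ to stable)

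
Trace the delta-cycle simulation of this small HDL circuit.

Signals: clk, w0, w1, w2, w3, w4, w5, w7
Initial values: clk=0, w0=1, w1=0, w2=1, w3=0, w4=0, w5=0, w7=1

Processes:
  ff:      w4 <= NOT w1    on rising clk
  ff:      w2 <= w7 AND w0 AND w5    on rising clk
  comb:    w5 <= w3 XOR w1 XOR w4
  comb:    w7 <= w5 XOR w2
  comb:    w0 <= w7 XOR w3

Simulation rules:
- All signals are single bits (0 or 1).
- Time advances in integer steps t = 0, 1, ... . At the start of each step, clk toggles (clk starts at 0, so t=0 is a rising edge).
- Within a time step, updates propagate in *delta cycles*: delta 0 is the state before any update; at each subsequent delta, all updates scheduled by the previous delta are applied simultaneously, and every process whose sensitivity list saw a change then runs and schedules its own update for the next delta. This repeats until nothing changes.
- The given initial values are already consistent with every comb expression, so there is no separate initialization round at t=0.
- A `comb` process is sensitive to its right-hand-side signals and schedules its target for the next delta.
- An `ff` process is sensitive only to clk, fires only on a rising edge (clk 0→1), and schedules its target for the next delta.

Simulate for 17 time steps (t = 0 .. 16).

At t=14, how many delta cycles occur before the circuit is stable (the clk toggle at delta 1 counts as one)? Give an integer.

4

t0.Δ0 w2=1 w1=0 w3=0 clk=0 w0=1 w5=0 w4=0 w7=1
t0.Δ1 w2=1 w1=0 w3=0 clk=1 w0=1 w5=0 w4=0 w7=1
t0.Δ2 w2=0 w1=0 w3=0 clk=1 w0=1 w5=0 w4=1 w7=1
t0.Δ3 w2=0 w1=0 w3=0 clk=1 w0=1 w5=1 w4=1 w7=0
t0.Δ4 w2=0 w1=0 w3=0 clk=1 w0=0 w5=1 w4=1 w7=1
t0.Δ5 w2=0 w1=0 w3=0 clk=1 w0=1 w5=1 w4=1 w7=1
t1.Δ0 w2=0 w1=0 w3=0 clk=1 w0=1 w5=1 w4=1 w7=1
t1.Δ1 w2=0 w1=0 w3=0 clk=0 w0=1 w5=1 w4=1 w7=1
t2.Δ0 w2=0 w1=0 w3=0 clk=0 w0=1 w5=1 w4=1 w7=1
t2.Δ1 w2=0 w1=0 w3=0 clk=1 w0=1 w5=1 w4=1 w7=1
t2.Δ2 w2=1 w1=0 w3=0 clk=1 w0=1 w5=1 w4=1 w7=1
t2.Δ3 w2=1 w1=0 w3=0 clk=1 w0=1 w5=1 w4=1 w7=0
t2.Δ4 w2=1 w1=0 w3=0 clk=1 w0=0 w5=1 w4=1 w7=0
t3.Δ0 w2=1 w1=0 w3=0 clk=1 w0=0 w5=1 w4=1 w7=0
t3.Δ1 w2=1 w1=0 w3=0 clk=0 w0=0 w5=1 w4=1 w7=0
t4.Δ0 w2=1 w1=0 w3=0 clk=0 w0=0 w5=1 w4=1 w7=0
t4.Δ1 w2=1 w1=0 w3=0 clk=1 w0=0 w5=1 w4=1 w7=0
t4.Δ2 w2=0 w1=0 w3=0 clk=1 w0=0 w5=1 w4=1 w7=0
t4.Δ3 w2=0 w1=0 w3=0 clk=1 w0=0 w5=1 w4=1 w7=1
t4.Δ4 w2=0 w1=0 w3=0 clk=1 w0=1 w5=1 w4=1 w7=1
t5.Δ0 w2=0 w1=0 w3=0 clk=1 w0=1 w5=1 w4=1 w7=1
t5.Δ1 w2=0 w1=0 w3=0 clk=0 w0=1 w5=1 w4=1 w7=1
t6.Δ0 w2=0 w1=0 w3=0 clk=0 w0=1 w5=1 w4=1 w7=1
t6.Δ1 w2=0 w1=0 w3=0 clk=1 w0=1 w5=1 w4=1 w7=1
t6.Δ2 w2=1 w1=0 w3=0 clk=1 w0=1 w5=1 w4=1 w7=1
t6.Δ3 w2=1 w1=0 w3=0 clk=1 w0=1 w5=1 w4=1 w7=0
t6.Δ4 w2=1 w1=0 w3=0 clk=1 w0=0 w5=1 w4=1 w7=0
t7.Δ0 w2=1 w1=0 w3=0 clk=1 w0=0 w5=1 w4=1 w7=0
t7.Δ1 w2=1 w1=0 w3=0 clk=0 w0=0 w5=1 w4=1 w7=0
t8.Δ0 w2=1 w1=0 w3=0 clk=0 w0=0 w5=1 w4=1 w7=0
t8.Δ1 w2=1 w1=0 w3=0 clk=1 w0=0 w5=1 w4=1 w7=0
t8.Δ2 w2=0 w1=0 w3=0 clk=1 w0=0 w5=1 w4=1 w7=0
t8.Δ3 w2=0 w1=0 w3=0 clk=1 w0=0 w5=1 w4=1 w7=1
t8.Δ4 w2=0 w1=0 w3=0 clk=1 w0=1 w5=1 w4=1 w7=1
t9.Δ0 w2=0 w1=0 w3=0 clk=1 w0=1 w5=1 w4=1 w7=1
t9.Δ1 w2=0 w1=0 w3=0 clk=0 w0=1 w5=1 w4=1 w7=1
t10.Δ0 w2=0 w1=0 w3=0 clk=0 w0=1 w5=1 w4=1 w7=1
t10.Δ1 w2=0 w1=0 w3=0 clk=1 w0=1 w5=1 w4=1 w7=1
t10.Δ2 w2=1 w1=0 w3=0 clk=1 w0=1 w5=1 w4=1 w7=1
t10.Δ3 w2=1 w1=0 w3=0 clk=1 w0=1 w5=1 w4=1 w7=0
t10.Δ4 w2=1 w1=0 w3=0 clk=1 w0=0 w5=1 w4=1 w7=0
t11.Δ0 w2=1 w1=0 w3=0 clk=1 w0=0 w5=1 w4=1 w7=0
t11.Δ1 w2=1 w1=0 w3=0 clk=0 w0=0 w5=1 w4=1 w7=0
t12.Δ0 w2=1 w1=0 w3=0 clk=0 w0=0 w5=1 w4=1 w7=0
t12.Δ1 w2=1 w1=0 w3=0 clk=1 w0=0 w5=1 w4=1 w7=0
t12.Δ2 w2=0 w1=0 w3=0 clk=1 w0=0 w5=1 w4=1 w7=0
t12.Δ3 w2=0 w1=0 w3=0 clk=1 w0=0 w5=1 w4=1 w7=1
t12.Δ4 w2=0 w1=0 w3=0 clk=1 w0=1 w5=1 w4=1 w7=1
t13.Δ0 w2=0 w1=0 w3=0 clk=1 w0=1 w5=1 w4=1 w7=1
t13.Δ1 w2=0 w1=0 w3=0 clk=0 w0=1 w5=1 w4=1 w7=1
t14.Δ0 w2=0 w1=0 w3=0 clk=0 w0=1 w5=1 w4=1 w7=1
t14.Δ1 w2=0 w1=0 w3=0 clk=1 w0=1 w5=1 w4=1 w7=1
t14.Δ2 w2=1 w1=0 w3=0 clk=1 w0=1 w5=1 w4=1 w7=1
t14.Δ3 w2=1 w1=0 w3=0 clk=1 w0=1 w5=1 w4=1 w7=0
t14.Δ4 w2=1 w1=0 w3=0 clk=1 w0=0 w5=1 w4=1 w7=0
t15.Δ0 w2=1 w1=0 w3=0 clk=1 w0=0 w5=1 w4=1 w7=0
t15.Δ1 w2=1 w1=0 w3=0 clk=0 w0=0 w5=1 w4=1 w7=0
t16.Δ0 w2=1 w1=0 w3=0 clk=0 w0=0 w5=1 w4=1 w7=0
t16.Δ1 w2=1 w1=0 w3=0 clk=1 w0=0 w5=1 w4=1 w7=0
t16.Δ2 w2=0 w1=0 w3=0 clk=1 w0=0 w5=1 w4=1 w7=0
t16.Δ3 w2=0 w1=0 w3=0 clk=1 w0=0 w5=1 w4=1 w7=1
t16.Δ4 w2=0 w1=0 w3=0 clk=1 w0=1 w5=1 w4=1 w7=1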